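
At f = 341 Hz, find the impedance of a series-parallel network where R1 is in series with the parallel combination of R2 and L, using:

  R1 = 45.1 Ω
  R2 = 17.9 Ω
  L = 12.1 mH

Step 1 — Angular frequency: ω = 2π·f = 2π·341 = 2143 rad/s.
Step 2 — Component impedances:
  R1: Z = R = 45.1 Ω
  R2: Z = R = 17.9 Ω
  L: Z = jωL = j·2143·0.0121 = 0 + j25.93 Ω
Step 3 — Parallel branch: R2 || L = 1/(1/R2 + 1/L) = 12.12 + j8.369 Ω.
Step 4 — Series with R1: Z_total = R1 + (R2 || L) = 57.22 + j8.369 Ω = 57.83∠8.3° Ω.

Z = 57.22 + j8.369 Ω = 57.83∠8.3° Ω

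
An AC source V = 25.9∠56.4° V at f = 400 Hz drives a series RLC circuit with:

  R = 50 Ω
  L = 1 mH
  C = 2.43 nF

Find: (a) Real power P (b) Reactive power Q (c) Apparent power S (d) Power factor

Step 1 — Angular frequency: ω = 2π·f = 2π·400 = 2513 rad/s.
Step 2 — Component impedances:
  R: Z = R = 50 Ω
  L: Z = jωL = j·2513·0.001 = 0 + j2.513 Ω
  C: Z = 1/(jωC) = -j/(ω·C) = 0 - j1.637e+05 Ω
Step 3 — Series combination: Z_total = R + L + C = 50 - j1.637e+05 Ω = 1.637e+05∠-90.0° Ω.
Step 4 — Source phasor: V = 25.9∠56.4° V = 14.33 + j21.57 V.
Step 5 — Current: I = V / Z = -0.0001317 + j8.758e-05 A = 0.0001582∠146.4° A.
Step 6 — Complex power: S = V·I* = 1.251e-06 - j0.004097 VA.
Step 7 — Real power: P = Re(S) = 1.251e-06 W.
Step 8 — Reactive power: Q = Im(S) = -0.004097 VAR.
Step 9 — Apparent power: |S| = 0.004097 VA.
Step 10 — Power factor: PF = P/|S| = 0.0003054 (leading).

(a) P = 1.251e-06 W  (b) Q = -0.004097 VAR  (c) S = 0.004097 VA  (d) PF = 0.0003054 (leading)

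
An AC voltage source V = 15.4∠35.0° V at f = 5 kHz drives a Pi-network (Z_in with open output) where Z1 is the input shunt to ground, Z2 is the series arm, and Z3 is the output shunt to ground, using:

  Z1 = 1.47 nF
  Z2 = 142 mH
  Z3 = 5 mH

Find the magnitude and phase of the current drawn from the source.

Step 1 — Angular frequency: ω = 2π·f = 2π·5000 = 3.142e+04 rad/s.
Step 2 — Component impedances:
  Z1: Z = 1/(jωC) = -j/(ω·C) = 0 - j2.165e+04 Ω
  Z2: Z = jωL = j·3.142e+04·0.142 = 0 + j4461 Ω
  Z3: Z = jωL = j·3.142e+04·0.005 = 0 + j157.1 Ω
Step 3 — With open output, the series arm Z2 and the output shunt Z3 appear in series to ground: Z2 + Z3 = 0 + j4618 Ω.
Step 4 — Parallel with input shunt Z1: Z_in = Z1 || (Z2 + Z3) = 0 + j5870 Ω = 5870∠90.0° Ω.
Step 5 — Source phasor: V = 15.4∠35.0° V = 12.61 + j8.833 V.
Step 6 — Ohm's law: I = V / Z_total = (12.61 + j8.833) / (0 + j5870) = 0.001505 - j0.002149 A.
Step 7 — Convert to polar: |I| = 0.002623 A, ∠I = -55.0°.

I = 0.002623∠-55.0° A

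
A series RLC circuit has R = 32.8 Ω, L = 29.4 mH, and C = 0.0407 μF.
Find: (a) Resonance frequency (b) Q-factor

Step 1 — Resonance condition Im(Z)=0 gives ω₀ = 1/√(LC).
Step 2 — ω₀ = 1/√(0.0294·4.07e-08) = 2.891e+04 rad/s.
Step 3 — f₀ = ω₀/(2π) = 4601 Hz.
Step 4 — Series Q: Q = ω₀L/R = 2.891e+04·0.0294/32.8 = 25.91.

(a) f₀ = 4601 Hz  (b) Q = 25.91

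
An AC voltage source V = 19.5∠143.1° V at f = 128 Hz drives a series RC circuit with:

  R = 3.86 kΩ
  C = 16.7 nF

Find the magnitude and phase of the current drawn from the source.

Step 1 — Angular frequency: ω = 2π·f = 2π·128 = 804.2 rad/s.
Step 2 — Component impedances:
  R: Z = R = 3860 Ω
  C: Z = 1/(jωC) = -j/(ω·C) = 0 - j7.445e+04 Ω
Step 3 — Series combination: Z_total = R + C = 3860 - j7.445e+04 Ω = 7.455e+04∠-87.0° Ω.
Step 4 — Source phasor: V = 19.5∠143.1° V = -15.59 + j11.71 V.
Step 5 — Ohm's law: I = V / Z_total = (-15.59 + j11.71) / (3860 - j7.445e+04) = -0.0001677 - j0.0002007 A.
Step 6 — Convert to polar: |I| = 0.0002616 A, ∠I = -129.9°.

I = 0.0002616∠-129.9° A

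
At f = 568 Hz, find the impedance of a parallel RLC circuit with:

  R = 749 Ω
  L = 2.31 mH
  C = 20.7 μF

Step 1 — Angular frequency: ω = 2π·f = 2π·568 = 3569 rad/s.
Step 2 — Component impedances:
  R: Z = R = 749 Ω
  L: Z = jωL = j·3569·0.00231 = 0 + j8.244 Ω
  C: Z = 1/(jωC) = -j/(ω·C) = 0 - j13.54 Ω
Step 3 — Parallel combination: 1/Z_total = 1/R + 1/L + 1/C; Z_total = 0.5932 + j21.07 Ω = 21.08∠88.4° Ω.

Z = 0.5932 + j21.07 Ω = 21.08∠88.4° Ω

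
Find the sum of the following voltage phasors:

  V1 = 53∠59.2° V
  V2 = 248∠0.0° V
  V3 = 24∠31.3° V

Step 1 — Convert each phasor to rectangular form:
  V1 = 53·(cos(59.2°) + j·sin(59.2°)) = 27.14 + j45.52 V
  V2 = 248·(cos(0.0°) + j·sin(0.0°)) = 248 V
  V3 = 24·(cos(31.3°) + j·sin(31.3°)) = 20.51 + j12.47 V
Step 2 — Sum components: V_total = 295.6 + j57.99 V.
Step 3 — Convert to polar: |V_total| = 301.3 V, ∠V_total = 11.1°.

V_total = 301.3∠11.1° V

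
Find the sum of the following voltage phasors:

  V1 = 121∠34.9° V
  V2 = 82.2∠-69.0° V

Step 1 — Convert each phasor to rectangular form:
  V1 = 121·(cos(34.9°) + j·sin(34.9°)) = 99.24 + j69.23 V
  V2 = 82.2·(cos(-69.0°) + j·sin(-69.0°)) = 29.46 - j76.74 V
Step 2 — Sum components: V_total = 128.7 - j7.511 V.
Step 3 — Convert to polar: |V_total| = 128.9 V, ∠V_total = -3.3°.

V_total = 128.9∠-3.3° V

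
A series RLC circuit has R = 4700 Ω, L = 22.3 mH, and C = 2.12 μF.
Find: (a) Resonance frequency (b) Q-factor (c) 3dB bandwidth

Step 1 — Resonance: ω₀ = 1/√(LC) = 1/√(0.0223·2.12e-06) = 4599 rad/s.
Step 2 — f₀ = ω₀/(2π) = 732 Hz.
Step 3 — Series Q: Q = ω₀L/R = 4599·0.0223/4700 = 0.02182.
Step 4 — Bandwidth: Δω = ω₀/Q = 2.108e+05 rad/s; BW = Δω/(2π) = 3.354e+04 Hz.

(a) f₀ = 732 Hz  (b) Q = 0.02182  (c) BW = 3.354e+04 Hz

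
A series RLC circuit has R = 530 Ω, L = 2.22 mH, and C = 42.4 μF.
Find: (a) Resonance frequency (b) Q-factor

Step 1 — Resonance condition Im(Z)=0 gives ω₀ = 1/√(LC).
Step 2 — ω₀ = 1/√(0.00222·4.24e-05) = 3259 rad/s.
Step 3 — f₀ = ω₀/(2π) = 518.8 Hz.
Step 4 — Series Q: Q = ω₀L/R = 3259·0.00222/530 = 0.01365.

(a) f₀ = 518.8 Hz  (b) Q = 0.01365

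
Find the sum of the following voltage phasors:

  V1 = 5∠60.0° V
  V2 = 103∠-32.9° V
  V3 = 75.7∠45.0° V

Step 1 — Convert each phasor to rectangular form:
  V1 = 5·(cos(60.0°) + j·sin(60.0°)) = 2.5 + j4.33 V
  V2 = 103·(cos(-32.9°) + j·sin(-32.9°)) = 86.48 - j55.95 V
  V3 = 75.7·(cos(45.0°) + j·sin(45.0°)) = 53.53 + j53.53 V
Step 2 — Sum components: V_total = 142.5 + j1.911 V.
Step 3 — Convert to polar: |V_total| = 142.5 V, ∠V_total = 0.8°.

V_total = 142.5∠0.8° V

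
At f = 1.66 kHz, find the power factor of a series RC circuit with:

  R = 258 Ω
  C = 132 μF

Step 1 — Angular frequency: ω = 2π·f = 2π·1660 = 1.043e+04 rad/s.
Step 2 — Component impedances:
  R: Z = R = 258 Ω
  C: Z = 1/(jωC) = -j/(ω·C) = 0 - j0.7263 Ω
Step 3 — Series combination: Z_total = R + C = 258 - j0.7263 Ω = 258∠-0.2° Ω.
Step 4 — Power factor: PF = cos(φ) = Re(Z)/|Z| = 258/258 = 1.
Step 5 — Type: Im(Z) = -0.7263 ⇒ leading (phase φ = -0.2°).

PF = 1 (leading, φ = -0.2°)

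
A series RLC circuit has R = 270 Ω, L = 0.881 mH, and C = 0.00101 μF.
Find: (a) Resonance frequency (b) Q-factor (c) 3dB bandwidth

Step 1 — Resonance condition Im(Z)=0 gives ω₀ = 1/√(LC).
Step 2 — ω₀ = 1/√(0.000881·1.01e-09) = 1.06e+06 rad/s.
Step 3 — f₀ = ω₀/(2π) = 1.687e+05 Hz.
Step 4 — Series Q: Q = ω₀L/R = 1.06e+06·0.000881/270 = 3.459.
Step 5 — 3dB bandwidth: Δω = ω₀/Q = 3.065e+05 rad/s; BW = Δω/(2π) = 4.878e+04 Hz.

(a) f₀ = 1.687e+05 Hz  (b) Q = 3.459  (c) BW = 4.878e+04 Hz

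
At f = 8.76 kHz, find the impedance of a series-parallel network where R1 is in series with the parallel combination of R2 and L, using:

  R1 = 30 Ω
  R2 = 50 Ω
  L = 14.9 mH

Step 1 — Angular frequency: ω = 2π·f = 2π·8760 = 5.504e+04 rad/s.
Step 2 — Component impedances:
  R1: Z = R = 30 Ω
  R2: Z = R = 50 Ω
  L: Z = jωL = j·5.504e+04·0.0149 = 0 + j820.1 Ω
Step 3 — Parallel branch: R2 || L = 1/(1/R2 + 1/L) = 49.81 + j3.037 Ω.
Step 4 — Series with R1: Z_total = R1 + (R2 || L) = 79.81 + j3.037 Ω = 79.87∠2.2° Ω.

Z = 79.81 + j3.037 Ω = 79.87∠2.2° Ω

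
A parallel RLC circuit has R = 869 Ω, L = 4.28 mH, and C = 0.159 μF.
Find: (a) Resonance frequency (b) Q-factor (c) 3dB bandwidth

Step 1 — Resonance: ω₀ = 1/√(LC) = 1/√(0.00428·1.59e-07) = 3.833e+04 rad/s.
Step 2 — f₀ = ω₀/(2π) = 6101 Hz.
Step 3 — Parallel Q: Q = R/(ω₀L) = 869/(3.833e+04·0.00428) = 5.297.
Step 4 — Bandwidth: Δω = ω₀/Q = 7237 rad/s; BW = Δω/(2π) = 1152 Hz.

(a) f₀ = 6101 Hz  (b) Q = 5.297  (c) BW = 1152 Hz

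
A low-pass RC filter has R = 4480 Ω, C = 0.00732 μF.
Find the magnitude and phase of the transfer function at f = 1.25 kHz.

Step 1 — Angular frequency: ω = 2π·1250 = 7854 rad/s.
Step 2 — Transfer function: H(jω) = 1/(1 + jωRC).
Step 3 — Denominator: 1 + jωRC = 1 + j·7854·4480·7.32e-09 = 1 + j0.2576.
Step 4 — H = 0.9378 - j0.2415.
Step 5 — Magnitude: |H| = 0.9684 (-0.3 dB); phase: φ = -14.4°.

|H| = 0.9684 (-0.3 dB), φ = -14.4°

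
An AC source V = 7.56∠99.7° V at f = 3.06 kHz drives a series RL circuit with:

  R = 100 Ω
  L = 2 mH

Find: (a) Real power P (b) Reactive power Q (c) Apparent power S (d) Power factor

Step 1 — Angular frequency: ω = 2π·f = 2π·3060 = 1.923e+04 rad/s.
Step 2 — Component impedances:
  R: Z = R = 100 Ω
  L: Z = jωL = j·1.923e+04·0.002 = 0 + j38.45 Ω
Step 3 — Series combination: Z_total = R + L = 100 + j38.45 Ω = 107.1∠21.0° Ω.
Step 4 — Source phasor: V = 7.56∠99.7° V = -1.274 + j7.452 V.
Step 5 — Current: I = V / Z = 0.01387 + j0.06919 A = 0.07056∠78.7° A.
Step 6 — Complex power: S = V·I* = 0.4979 + j0.1915 VA.
Step 7 — Real power: P = Re(S) = 0.4979 W.
Step 8 — Reactive power: Q = Im(S) = 0.1915 VAR.
Step 9 — Apparent power: |S| = 0.5335 VA.
Step 10 — Power factor: PF = P/|S| = 0.9334 (lagging).

(a) P = 0.4979 W  (b) Q = 0.1915 VAR  (c) S = 0.5335 VA  (d) PF = 0.9334 (lagging)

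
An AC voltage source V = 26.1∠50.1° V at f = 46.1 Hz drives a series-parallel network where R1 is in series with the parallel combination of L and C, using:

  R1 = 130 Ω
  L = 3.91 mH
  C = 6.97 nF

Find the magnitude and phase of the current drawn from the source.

Step 1 — Angular frequency: ω = 2π·f = 2π·46.1 = 289.7 rad/s.
Step 2 — Component impedances:
  R1: Z = R = 130 Ω
  L: Z = jωL = j·289.7·0.00391 = 0 + j1.133 Ω
  C: Z = 1/(jωC) = -j/(ω·C) = 0 - j4.953e+05 Ω
Step 3 — Parallel branch: L || C = 1/(1/L + 1/C) = 0 + j1.133 Ω.
Step 4 — Series with R1: Z_total = R1 + (L || C) = 130 + j1.133 Ω = 130∠0.5° Ω.
Step 5 — Source phasor: V = 26.1∠50.1° V = 16.74 + j20.02 V.
Step 6 — Ohm's law: I = V / Z_total = (16.74 + j20.02) / (130 + j1.133) = 0.1301 + j0.1529 A.
Step 7 — Convert to polar: |I| = 0.2008 A, ∠I = 49.6°.

I = 0.2008∠49.6° A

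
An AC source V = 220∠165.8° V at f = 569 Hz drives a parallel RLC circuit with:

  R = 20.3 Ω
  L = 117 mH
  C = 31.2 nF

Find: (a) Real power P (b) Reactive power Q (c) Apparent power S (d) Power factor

Step 1 — Angular frequency: ω = 2π·f = 2π·569 = 3575 rad/s.
Step 2 — Component impedances:
  R: Z = R = 20.3 Ω
  L: Z = jωL = j·3575·0.117 = 0 + j418.3 Ω
  C: Z = 1/(jωC) = -j/(ω·C) = 0 - j8965 Ω
Step 3 — Parallel combination: 1/Z_total = 1/R + 1/L + 1/C; Z_total = 20.26 + j0.9372 Ω = 20.28∠2.6° Ω.
Step 4 — Source phasor: V = 220∠165.8° V = -213.3 + j53.97 V.
Step 5 — Current: I = V / Z = -10.38 + j3.145 A = 10.85∠163.2° A.
Step 6 — Complex power: S = V·I* = 2384 + j110.3 VA.
Step 7 — Real power: P = Re(S) = 2384 W.
Step 8 — Reactive power: Q = Im(S) = 110.3 VAR.
Step 9 — Apparent power: |S| = 2387 VA.
Step 10 — Power factor: PF = P/|S| = 0.9989 (lagging).

(a) P = 2384 W  (b) Q = 110.3 VAR  (c) S = 2387 VA  (d) PF = 0.9989 (lagging)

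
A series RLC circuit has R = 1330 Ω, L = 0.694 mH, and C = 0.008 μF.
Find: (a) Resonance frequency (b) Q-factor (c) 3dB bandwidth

Step 1 — Resonance condition Im(Z)=0 gives ω₀ = 1/√(LC).
Step 2 — ω₀ = 1/√(0.000694·8e-09) = 4.244e+05 rad/s.
Step 3 — f₀ = ω₀/(2π) = 6.755e+04 Hz.
Step 4 — Series Q: Q = ω₀L/R = 4.244e+05·0.000694/1330 = 0.2215.
Step 5 — 3dB bandwidth: Δω = ω₀/Q = 1.916e+06 rad/s; BW = Δω/(2π) = 3.05e+05 Hz.

(a) f₀ = 6.755e+04 Hz  (b) Q = 0.2215  (c) BW = 3.05e+05 Hz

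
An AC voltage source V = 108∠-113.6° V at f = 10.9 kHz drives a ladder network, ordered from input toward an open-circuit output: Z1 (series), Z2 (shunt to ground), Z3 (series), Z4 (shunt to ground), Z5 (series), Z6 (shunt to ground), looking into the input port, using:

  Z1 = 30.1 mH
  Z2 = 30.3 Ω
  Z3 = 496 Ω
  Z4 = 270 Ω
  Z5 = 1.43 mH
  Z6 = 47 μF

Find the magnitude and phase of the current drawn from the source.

Step 1 — Angular frequency: ω = 2π·f = 2π·1.09e+04 = 6.849e+04 rad/s.
Step 2 — Component impedances:
  Z1: Z = jωL = j·6.849e+04·0.0301 = 0 + j2061 Ω
  Z2: Z = R = 30.3 Ω
  Z3: Z = R = 496 Ω
  Z4: Z = R = 270 Ω
  Z5: Z = jωL = j·6.849e+04·0.00143 = 0 + j97.94 Ω
  Z6: Z = 1/(jωC) = -j/(ω·C) = 0 - j0.3107 Ω
Step 3 — Ladder network (open output): work backward from the far end, alternating series and parallel combinations. Z_in = 28.69 + j2062 Ω = 2062∠89.2° Ω.
Step 4 — Source phasor: V = 108∠-113.6° V = -43.24 - j98.97 V.
Step 5 — Ohm's law: I = V / Z_total = (-43.24 - j98.97) / (28.69 + j2062) = -0.04829 + j0.0203 A.
Step 6 — Convert to polar: |I| = 0.05238 A, ∠I = 157.2°.

I = 0.05238∠157.2° A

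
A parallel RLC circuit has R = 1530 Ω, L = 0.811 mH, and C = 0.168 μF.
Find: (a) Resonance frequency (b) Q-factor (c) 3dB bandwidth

Step 1 — Resonance: ω₀ = 1/√(LC) = 1/√(0.000811·1.68e-07) = 8.567e+04 rad/s.
Step 2 — f₀ = ω₀/(2π) = 1.363e+04 Hz.
Step 3 — Parallel Q: Q = R/(ω₀L) = 1530/(8.567e+04·0.000811) = 22.02.
Step 4 — Bandwidth: Δω = ω₀/Q = 3890 rad/s; BW = Δω/(2π) = 619.2 Hz.

(a) f₀ = 1.363e+04 Hz  (b) Q = 22.02  (c) BW = 619.2 Hz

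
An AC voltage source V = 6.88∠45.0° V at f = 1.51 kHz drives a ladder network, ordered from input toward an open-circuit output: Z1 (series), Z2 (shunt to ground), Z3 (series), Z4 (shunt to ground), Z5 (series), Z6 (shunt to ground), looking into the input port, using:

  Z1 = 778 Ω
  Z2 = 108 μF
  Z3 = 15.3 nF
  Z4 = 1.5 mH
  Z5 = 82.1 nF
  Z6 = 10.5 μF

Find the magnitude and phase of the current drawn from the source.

Step 1 — Angular frequency: ω = 2π·f = 2π·1510 = 9488 rad/s.
Step 2 — Component impedances:
  Z1: Z = R = 778 Ω
  Z2: Z = 1/(jωC) = -j/(ω·C) = 0 - j0.9759 Ω
  Z3: Z = 1/(jωC) = -j/(ω·C) = 0 - j6889 Ω
  Z4: Z = jωL = j·9488·0.0015 = 0 + j14.23 Ω
  Z5: Z = 1/(jωC) = -j/(ω·C) = 0 - j1284 Ω
  Z6: Z = 1/(jωC) = -j/(ω·C) = 0 - j10.04 Ω
Step 3 — Ladder network (open output): work backward from the far end, alternating series and parallel combinations. Z_in = 778 - j0.9758 Ω = 778∠-0.1° Ω.
Step 4 — Source phasor: V = 6.88∠45.0° V = 4.865 + j4.865 V.
Step 5 — Ohm's law: I = V / Z_total = (4.865 + j4.865) / (778 - j0.9758) = 0.006245 + j0.006261 A.
Step 6 — Convert to polar: |I| = 0.008843 A, ∠I = 45.1°.

I = 0.008843∠45.1° A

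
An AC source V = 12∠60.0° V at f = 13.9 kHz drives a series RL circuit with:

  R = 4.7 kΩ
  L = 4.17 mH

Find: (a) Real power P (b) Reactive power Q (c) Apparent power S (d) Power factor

Step 1 — Angular frequency: ω = 2π·f = 2π·1.39e+04 = 8.734e+04 rad/s.
Step 2 — Component impedances:
  R: Z = R = 4700 Ω
  L: Z = jωL = j·8.734e+04·0.00417 = 0 + j364.2 Ω
Step 3 — Series combination: Z_total = R + L = 4700 + j364.2 Ω = 4714∠4.4° Ω.
Step 4 — Source phasor: V = 12∠60.0° V = 6 + j10.39 V.
Step 5 — Current: I = V / Z = 0.001439 + j0.0021 A = 0.002546∠55.6° A.
Step 6 — Complex power: S = V·I* = 0.03046 + j0.00236 VA.
Step 7 — Real power: P = Re(S) = 0.03046 W.
Step 8 — Reactive power: Q = Im(S) = 0.00236 VAR.
Step 9 — Apparent power: |S| = 0.03055 VA.
Step 10 — Power factor: PF = P/|S| = 0.997 (lagging).

(a) P = 0.03046 W  (b) Q = 0.00236 VAR  (c) S = 0.03055 VA  (d) PF = 0.997 (lagging)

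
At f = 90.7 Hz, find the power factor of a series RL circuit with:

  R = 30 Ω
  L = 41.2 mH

Step 1 — Angular frequency: ω = 2π·f = 2π·90.7 = 569.9 rad/s.
Step 2 — Component impedances:
  R: Z = R = 30 Ω
  L: Z = jωL = j·569.9·0.0412 = 0 + j23.48 Ω
Step 3 — Series combination: Z_total = R + L = 30 + j23.48 Ω = 38.1∠38.0° Ω.
Step 4 — Power factor: PF = cos(φ) = Re(Z)/|Z| = 30/38.096 = 0.7875.
Step 5 — Type: Im(Z) = 23.48 ⇒ lagging (phase φ = 38.0°).

PF = 0.7875 (lagging, φ = 38.0°)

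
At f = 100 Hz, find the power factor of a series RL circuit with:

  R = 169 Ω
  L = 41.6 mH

Step 1 — Angular frequency: ω = 2π·f = 2π·100 = 628.3 rad/s.
Step 2 — Component impedances:
  R: Z = R = 169 Ω
  L: Z = jωL = j·628.3·0.0416 = 0 + j26.14 Ω
Step 3 — Series combination: Z_total = R + L = 169 + j26.14 Ω = 171∠8.8° Ω.
Step 4 — Power factor: PF = cos(φ) = Re(Z)/|Z| = 169/171 = 0.9883.
Step 5 — Type: Im(Z) = 26.14 ⇒ lagging (phase φ = 8.8°).

PF = 0.9883 (lagging, φ = 8.8°)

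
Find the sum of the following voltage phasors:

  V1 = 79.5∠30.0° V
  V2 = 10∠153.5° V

Step 1 — Convert each phasor to rectangular form:
  V1 = 79.5·(cos(30.0°) + j·sin(30.0°)) = 68.85 + j39.75 V
  V2 = 10·(cos(153.5°) + j·sin(153.5°)) = -8.949 + j4.462 V
Step 2 — Sum components: V_total = 59.9 + j44.21 V.
Step 3 — Convert to polar: |V_total| = 74.45 V, ∠V_total = 36.4°.

V_total = 74.45∠36.4° V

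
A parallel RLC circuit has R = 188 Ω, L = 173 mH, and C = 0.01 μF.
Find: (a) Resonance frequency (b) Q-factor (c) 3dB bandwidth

Step 1 — Resonance: ω₀ = 1/√(LC) = 1/√(0.173·1e-08) = 2.404e+04 rad/s.
Step 2 — f₀ = ω₀/(2π) = 3826 Hz.
Step 3 — Parallel Q: Q = R/(ω₀L) = 188/(2.404e+04·0.173) = 0.0452.
Step 4 — Bandwidth: Δω = ω₀/Q = 5.319e+05 rad/s; BW = Δω/(2π) = 8.466e+04 Hz.

(a) f₀ = 3826 Hz  (b) Q = 0.0452  (c) BW = 8.466e+04 Hz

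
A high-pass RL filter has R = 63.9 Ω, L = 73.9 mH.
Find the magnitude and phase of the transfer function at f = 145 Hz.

Step 1 — Angular frequency: ω = 2π·145 = 911.1 rad/s.
Step 2 — Transfer function: H(jω) = jωL/(R + jωL).
Step 3 — Numerator jωL = j·67.33; denominator R + jωL = 63.9 + j67.33.
Step 4 — H = 0.5261 + j0.4993.
Step 5 — Magnitude: |H| = 0.7253 (-2.8 dB); phase: φ = 43.5°.

|H| = 0.7253 (-2.8 dB), φ = 43.5°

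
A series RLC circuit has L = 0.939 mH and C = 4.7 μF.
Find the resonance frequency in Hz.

Step 1 — Resonance condition Im(Z)=0 gives ω₀ = 1/√(LC).
Step 2 — ω₀ = 1/√(0.000939·4.7e-06) = 1.505e+04 rad/s.
Step 3 — f₀ = ω₀/(2π) = 2396 Hz.

f₀ = 2396 Hz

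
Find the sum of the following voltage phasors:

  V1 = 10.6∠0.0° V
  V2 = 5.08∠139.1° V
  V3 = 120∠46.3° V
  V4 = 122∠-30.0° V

Step 1 — Convert each phasor to rectangular form:
  V1 = 10.6·(cos(0.0°) + j·sin(0.0°)) = 10.6 V
  V2 = 5.08·(cos(139.1°) + j·sin(139.1°)) = -3.84 + j3.326 V
  V3 = 120·(cos(46.3°) + j·sin(46.3°)) = 82.91 + j86.76 V
  V4 = 122·(cos(-30.0°) + j·sin(-30.0°)) = 105.7 - j61 V
Step 2 — Sum components: V_total = 195.3 + j29.08 V.
Step 3 — Convert to polar: |V_total| = 197.5 V, ∠V_total = 8.5°.

V_total = 197.5∠8.5° V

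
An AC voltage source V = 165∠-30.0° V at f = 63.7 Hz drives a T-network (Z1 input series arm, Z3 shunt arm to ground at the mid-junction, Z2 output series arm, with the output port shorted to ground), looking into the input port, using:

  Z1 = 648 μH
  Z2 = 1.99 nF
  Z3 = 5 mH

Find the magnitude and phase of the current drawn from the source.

Step 1 — Angular frequency: ω = 2π·f = 2π·63.7 = 400.2 rad/s.
Step 2 — Component impedances:
  Z1: Z = jωL = j·400.2·0.000648 = 0 + j0.2594 Ω
  Z2: Z = 1/(jωC) = -j/(ω·C) = 0 - j1.256e+06 Ω
  Z3: Z = jωL = j·400.2·0.005 = 0 + j2.001 Ω
Step 3 — With the output port shorted to ground, the output series arm Z2 runs from the junction to ground; the shunt arm Z3 also runs from the junction to ground. They appear in parallel: Z3 || Z2 = 0 + j2.001 Ω.
Step 4 — Series with input arm Z1: Z_in = Z1 + (Z3 || Z2) = 0 + j2.261 Ω = 2.261∠90.0° Ω.
Step 5 — Source phasor: V = 165∠-30.0° V = 142.9 - j82.5 V.
Step 6 — Ohm's law: I = V / Z_total = (142.9 - j82.5) / (0 + j2.261) = -36.5 - j63.21 A.
Step 7 — Convert to polar: |I| = 72.99 A, ∠I = -120.0°.

I = 72.99∠-120.0° A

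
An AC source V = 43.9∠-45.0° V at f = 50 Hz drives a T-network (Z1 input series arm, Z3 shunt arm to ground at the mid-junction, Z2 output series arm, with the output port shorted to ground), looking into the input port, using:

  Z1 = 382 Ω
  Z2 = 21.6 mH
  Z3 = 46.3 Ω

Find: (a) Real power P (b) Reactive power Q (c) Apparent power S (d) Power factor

Step 1 — Angular frequency: ω = 2π·f = 2π·50 = 314.2 rad/s.
Step 2 — Component impedances:
  Z1: Z = R = 382 Ω
  Z2: Z = jωL = j·314.2·0.0216 = 0 + j6.786 Ω
  Z3: Z = R = 46.3 Ω
Step 3 — With the output port shorted to ground, the output series arm Z2 runs from the junction to ground; the shunt arm Z3 also runs from the junction to ground. They appear in parallel: Z3 || Z2 = 0.9736 + j6.643 Ω.
Step 4 — Series with input arm Z1: Z_in = Z1 + (Z3 || Z2) = 383 + j6.643 Ω = 383∠1.0° Ω.
Step 5 — Source phasor: V = 43.9∠-45.0° V = 31.04 - j31.04 V.
Step 6 — Current: I = V / Z = 0.07963 - j0.08244 A = 0.1146∠-46.0° A.
Step 7 — Complex power: S = V·I* = 5.031 + j0.08726 VA.
Step 8 — Real power: P = Re(S) = 5.031 W.
Step 9 — Reactive power: Q = Im(S) = 0.08726 VAR.
Step 10 — Apparent power: |S| = 5.031 VA.
Step 11 — Power factor: PF = P/|S| = 0.9998 (lagging).

(a) P = 5.031 W  (b) Q = 0.08726 VAR  (c) S = 5.031 VA  (d) PF = 0.9998 (lagging)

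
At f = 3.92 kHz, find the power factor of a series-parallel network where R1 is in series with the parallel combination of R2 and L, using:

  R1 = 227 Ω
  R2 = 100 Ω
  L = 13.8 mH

Step 1 — Angular frequency: ω = 2π·f = 2π·3920 = 2.463e+04 rad/s.
Step 2 — Component impedances:
  R1: Z = R = 227 Ω
  R2: Z = R = 100 Ω
  L: Z = jωL = j·2.463e+04·0.0138 = 0 + j339.9 Ω
Step 3 — Parallel branch: R2 || L = 1/(1/R2 + 1/L) = 92.03 + j27.08 Ω.
Step 4 — Series with R1: Z_total = R1 + (R2 || L) = 319 + j27.08 Ω = 320.2∠4.9° Ω.
Step 5 — Power factor: PF = cos(φ) = Re(Z)/|Z| = 319.03/320.18 = 0.9964.
Step 6 — Type: Im(Z) = 27.08 ⇒ lagging (phase φ = 4.9°).

PF = 0.9964 (lagging, φ = 4.9°)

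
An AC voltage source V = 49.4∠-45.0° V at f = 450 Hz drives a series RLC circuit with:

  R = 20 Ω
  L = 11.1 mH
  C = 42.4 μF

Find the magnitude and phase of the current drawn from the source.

Step 1 — Angular frequency: ω = 2π·f = 2π·450 = 2827 rad/s.
Step 2 — Component impedances:
  R: Z = R = 20 Ω
  L: Z = jωL = j·2827·0.0111 = 0 + j31.38 Ω
  C: Z = 1/(jωC) = -j/(ω·C) = 0 - j8.341 Ω
Step 3 — Series combination: Z_total = R + L + C = 20 + j23.04 Ω = 30.51∠49.0° Ω.
Step 4 — Source phasor: V = 49.4∠-45.0° V = 34.93 - j34.93 V.
Step 5 — Ohm's law: I = V / Z_total = (34.93 - j34.93) / (20 + j23.04) = -0.1142 - j1.615 A.
Step 6 — Convert to polar: |I| = 1.619 A, ∠I = -94.0°.

I = 1.619∠-94.0° A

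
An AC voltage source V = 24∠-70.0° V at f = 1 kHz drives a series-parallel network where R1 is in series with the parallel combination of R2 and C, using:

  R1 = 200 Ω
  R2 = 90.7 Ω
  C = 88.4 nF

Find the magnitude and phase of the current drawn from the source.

Step 1 — Angular frequency: ω = 2π·f = 2π·1000 = 6283 rad/s.
Step 2 — Component impedances:
  R1: Z = R = 200 Ω
  R2: Z = R = 90.7 Ω
  C: Z = 1/(jωC) = -j/(ω·C) = 0 - j1800 Ω
Step 3 — Parallel branch: R2 || C = 1/(1/R2 + 1/C) = 90.47 - j4.558 Ω.
Step 4 — Series with R1: Z_total = R1 + (R2 || C) = 290.5 - j4.558 Ω = 290.5∠-0.9° Ω.
Step 5 — Source phasor: V = 24∠-70.0° V = 8.208 - j22.55 V.
Step 6 — Ohm's law: I = V / Z_total = (8.208 - j22.55) / (290.5 - j4.558) = 0.02947 - j0.07718 A.
Step 7 — Convert to polar: |I| = 0.08261 A, ∠I = -69.1°.

I = 0.08261∠-69.1° A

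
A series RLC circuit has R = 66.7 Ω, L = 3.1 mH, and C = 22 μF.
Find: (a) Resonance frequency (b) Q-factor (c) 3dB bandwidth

Step 1 — Resonance condition Im(Z)=0 gives ω₀ = 1/√(LC).
Step 2 — ω₀ = 1/√(0.0031·2.2e-05) = 3829 rad/s.
Step 3 — f₀ = ω₀/(2π) = 609.4 Hz.
Step 4 — Series Q: Q = ω₀L/R = 3829·0.0031/66.7 = 0.178.
Step 5 — 3dB bandwidth: Δω = ω₀/Q = 2.152e+04 rad/s; BW = Δω/(2π) = 3424 Hz.

(a) f₀ = 609.4 Hz  (b) Q = 0.178  (c) BW = 3424 Hz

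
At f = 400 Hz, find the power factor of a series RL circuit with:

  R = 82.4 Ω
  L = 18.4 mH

Step 1 — Angular frequency: ω = 2π·f = 2π·400 = 2513 rad/s.
Step 2 — Component impedances:
  R: Z = R = 82.4 Ω
  L: Z = jωL = j·2513·0.0184 = 0 + j46.24 Ω
Step 3 — Series combination: Z_total = R + L = 82.4 + j46.24 Ω = 94.49∠29.3° Ω.
Step 4 — Power factor: PF = cos(φ) = Re(Z)/|Z| = 82.4/94.4896 = 0.8721.
Step 5 — Type: Im(Z) = 46.24 ⇒ lagging (phase φ = 29.3°).

PF = 0.8721 (lagging, φ = 29.3°)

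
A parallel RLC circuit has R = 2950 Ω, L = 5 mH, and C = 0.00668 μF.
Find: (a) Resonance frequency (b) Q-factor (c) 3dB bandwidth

Step 1 — Resonance: ω₀ = 1/√(LC) = 1/√(0.005·6.68e-09) = 1.73e+05 rad/s.
Step 2 — f₀ = ω₀/(2π) = 2.754e+04 Hz.
Step 3 — Parallel Q: Q = R/(ω₀L) = 2950/(1.73e+05·0.005) = 3.41.
Step 4 — Bandwidth: Δω = ω₀/Q = 5.075e+04 rad/s; BW = Δω/(2π) = 8076 Hz.

(a) f₀ = 2.754e+04 Hz  (b) Q = 3.41  (c) BW = 8076 Hz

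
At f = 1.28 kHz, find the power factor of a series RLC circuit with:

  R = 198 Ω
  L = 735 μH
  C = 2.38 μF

Step 1 — Angular frequency: ω = 2π·f = 2π·1280 = 8042 rad/s.
Step 2 — Component impedances:
  R: Z = R = 198 Ω
  L: Z = jωL = j·8042·0.000735 = 0 + j5.911 Ω
  C: Z = 1/(jωC) = -j/(ω·C) = 0 - j52.24 Ω
Step 3 — Series combination: Z_total = R + L + C = 198 - j46.33 Ω = 203.3∠-13.2° Ω.
Step 4 — Power factor: PF = cos(φ) = Re(Z)/|Z| = 198/203.35 = 0.9737.
Step 5 — Type: Im(Z) = -46.33 ⇒ leading (phase φ = -13.2°).

PF = 0.9737 (leading, φ = -13.2°)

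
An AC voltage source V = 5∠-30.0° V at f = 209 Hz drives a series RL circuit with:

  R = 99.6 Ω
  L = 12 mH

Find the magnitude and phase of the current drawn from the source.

Step 1 — Angular frequency: ω = 2π·f = 2π·209 = 1313 rad/s.
Step 2 — Component impedances:
  R: Z = R = 99.6 Ω
  L: Z = jωL = j·1313·0.012 = 0 + j15.76 Ω
Step 3 — Series combination: Z_total = R + L = 99.6 + j15.76 Ω = 100.8∠9.0° Ω.
Step 4 — Source phasor: V = 5∠-30.0° V = 4.33 - j2.5 V.
Step 5 — Ohm's law: I = V / Z_total = (4.33 - j2.5) / (99.6 + j15.76) = 0.03854 - j0.0312 A.
Step 6 — Convert to polar: |I| = 0.04958 A, ∠I = -39.0°.

I = 0.04958∠-39.0° A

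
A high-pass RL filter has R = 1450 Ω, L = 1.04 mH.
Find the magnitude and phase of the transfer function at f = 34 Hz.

Step 1 — Angular frequency: ω = 2π·34 = 213.6 rad/s.
Step 2 — Transfer function: H(jω) = jωL/(R + jωL).
Step 3 — Numerator jωL = j·0.2222; denominator R + jωL = 1450 + j0.2222.
Step 4 — H = 2.348e-08 + j0.0001532.
Step 5 — Magnitude: |H| = 0.0001532 (-76.3 dB); phase: φ = 90.0°.

|H| = 0.0001532 (-76.3 dB), φ = 90.0°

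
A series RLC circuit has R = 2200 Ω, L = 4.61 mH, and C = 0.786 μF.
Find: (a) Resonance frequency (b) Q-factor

Step 1 — Resonance condition Im(Z)=0 gives ω₀ = 1/√(LC).
Step 2 — ω₀ = 1/√(0.00461·7.86e-07) = 1.661e+04 rad/s.
Step 3 — f₀ = ω₀/(2π) = 2644 Hz.
Step 4 — Series Q: Q = ω₀L/R = 1.661e+04·0.00461/2200 = 0.03481.

(a) f₀ = 2644 Hz  (b) Q = 0.03481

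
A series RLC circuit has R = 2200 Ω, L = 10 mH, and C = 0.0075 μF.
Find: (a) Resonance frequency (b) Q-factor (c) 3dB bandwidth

Step 1 — Resonance: ω₀ = 1/√(LC) = 1/√(0.01·7.5e-09) = 1.155e+05 rad/s.
Step 2 — f₀ = ω₀/(2π) = 1.838e+04 Hz.
Step 3 — Series Q: Q = ω₀L/R = 1.155e+05·0.01/2200 = 0.5249.
Step 4 — Bandwidth: Δω = ω₀/Q = 2.2e+05 rad/s; BW = Δω/(2π) = 3.501e+04 Hz.

(a) f₀ = 1.838e+04 Hz  (b) Q = 0.5249  (c) BW = 3.501e+04 Hz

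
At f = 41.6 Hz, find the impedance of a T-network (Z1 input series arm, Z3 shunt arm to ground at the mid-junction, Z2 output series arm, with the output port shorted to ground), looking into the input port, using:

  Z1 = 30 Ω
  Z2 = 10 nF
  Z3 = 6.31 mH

Step 1 — Angular frequency: ω = 2π·f = 2π·41.6 = 261.4 rad/s.
Step 2 — Component impedances:
  Z1: Z = R = 30 Ω
  Z2: Z = 1/(jωC) = -j/(ω·C) = 0 - j3.826e+05 Ω
  Z3: Z = jωL = j·261.4·0.00631 = 0 + j1.649 Ω
Step 3 — With the output port shorted to ground, the output series arm Z2 runs from the junction to ground; the shunt arm Z3 also runs from the junction to ground. They appear in parallel: Z3 || Z2 = 0 + j1.649 Ω.
Step 4 — Series with input arm Z1: Z_in = Z1 + (Z3 || Z2) = 30 + j1.649 Ω = 30.05∠3.1° Ω.

Z = 30 + j1.649 Ω = 30.05∠3.1° Ω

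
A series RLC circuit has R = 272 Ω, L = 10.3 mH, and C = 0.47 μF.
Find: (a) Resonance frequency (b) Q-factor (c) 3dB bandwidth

Step 1 — Resonance condition Im(Z)=0 gives ω₀ = 1/√(LC).
Step 2 — ω₀ = 1/√(0.0103·4.7e-07) = 1.437e+04 rad/s.
Step 3 — f₀ = ω₀/(2π) = 2287 Hz.
Step 4 — Series Q: Q = ω₀L/R = 1.437e+04·0.0103/272 = 0.5443.
Step 5 — 3dB bandwidth: Δω = ω₀/Q = 2.641e+04 rad/s; BW = Δω/(2π) = 4203 Hz.

(a) f₀ = 2287 Hz  (b) Q = 0.5443  (c) BW = 4203 Hz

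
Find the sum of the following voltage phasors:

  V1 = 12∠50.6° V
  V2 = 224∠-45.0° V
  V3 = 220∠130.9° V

Step 1 — Convert each phasor to rectangular form:
  V1 = 12·(cos(50.6°) + j·sin(50.6°)) = 7.617 + j9.273 V
  V2 = 224·(cos(-45.0°) + j·sin(-45.0°)) = 158.4 - j158.4 V
  V3 = 220·(cos(130.9°) + j·sin(130.9°)) = -144 + j166.3 V
Step 2 — Sum components: V_total = 21.97 + j17.17 V.
Step 3 — Convert to polar: |V_total| = 27.88 V, ∠V_total = 38.0°.

V_total = 27.88∠38.0° V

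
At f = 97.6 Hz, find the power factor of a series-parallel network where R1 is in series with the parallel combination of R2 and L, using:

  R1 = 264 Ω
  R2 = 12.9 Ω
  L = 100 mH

Step 1 — Angular frequency: ω = 2π·f = 2π·97.6 = 613.2 rad/s.
Step 2 — Component impedances:
  R1: Z = R = 264 Ω
  R2: Z = R = 12.9 Ω
  L: Z = jωL = j·613.2·0.1 = 0 + j61.32 Ω
Step 3 — Parallel branch: R2 || L = 1/(1/R2 + 1/L) = 12.35 + j2.599 Ω.
Step 4 — Series with R1: Z_total = R1 + (R2 || L) = 276.4 + j2.599 Ω = 276.4∠0.5° Ω.
Step 5 — Power factor: PF = cos(φ) = Re(Z)/|Z| = 276.4/276.4 = 1.
Step 6 — Type: Im(Z) = 2.599 ⇒ lagging (phase φ = 0.5°).

PF = 1 (lagging, φ = 0.5°)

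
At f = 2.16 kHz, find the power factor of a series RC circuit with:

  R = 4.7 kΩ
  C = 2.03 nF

Step 1 — Angular frequency: ω = 2π·f = 2π·2160 = 1.357e+04 rad/s.
Step 2 — Component impedances:
  R: Z = R = 4700 Ω
  C: Z = 1/(jωC) = -j/(ω·C) = 0 - j3.63e+04 Ω
Step 3 — Series combination: Z_total = R + C = 4700 - j3.63e+04 Ω = 3.66e+04∠-82.6° Ω.
Step 4 — Power factor: PF = cos(φ) = Re(Z)/|Z| = 4700/3.66e+04 = 0.1284.
Step 5 — Type: Im(Z) = -3.63e+04 ⇒ leading (phase φ = -82.6°).

PF = 0.1284 (leading, φ = -82.6°)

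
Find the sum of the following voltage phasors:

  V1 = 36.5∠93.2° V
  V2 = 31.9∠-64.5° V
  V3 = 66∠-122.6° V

Step 1 — Convert each phasor to rectangular form:
  V1 = 36.5·(cos(93.2°) + j·sin(93.2°)) = -2.037 + j36.44 V
  V2 = 31.9·(cos(-64.5°) + j·sin(-64.5°)) = 13.73 - j28.79 V
  V3 = 66·(cos(-122.6°) + j·sin(-122.6°)) = -35.56 - j55.6 V
Step 2 — Sum components: V_total = -23.86 - j47.95 V.
Step 3 — Convert to polar: |V_total| = 53.56 V, ∠V_total = -116.5°.

V_total = 53.56∠-116.5° V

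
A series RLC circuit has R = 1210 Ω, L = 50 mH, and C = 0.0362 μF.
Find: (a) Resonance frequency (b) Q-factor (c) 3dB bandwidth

Step 1 — Resonance condition Im(Z)=0 gives ω₀ = 1/√(LC).
Step 2 — ω₀ = 1/√(0.05·3.62e-08) = 2.351e+04 rad/s.
Step 3 — f₀ = ω₀/(2π) = 3741 Hz.
Step 4 — Series Q: Q = ω₀L/R = 2.351e+04·0.05/1210 = 0.9713.
Step 5 — 3dB bandwidth: Δω = ω₀/Q = 2.42e+04 rad/s; BW = Δω/(2π) = 3852 Hz.

(a) f₀ = 3741 Hz  (b) Q = 0.9713  (c) BW = 3852 Hz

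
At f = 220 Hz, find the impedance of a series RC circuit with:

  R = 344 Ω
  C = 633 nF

Step 1 — Angular frequency: ω = 2π·f = 2π·220 = 1382 rad/s.
Step 2 — Component impedances:
  R: Z = R = 344 Ω
  C: Z = 1/(jωC) = -j/(ω·C) = 0 - j1143 Ω
Step 3 — Series combination: Z_total = R + C = 344 - j1143 Ω = 1194∠-73.2° Ω.

Z = 344 - j1143 Ω = 1194∠-73.2° Ω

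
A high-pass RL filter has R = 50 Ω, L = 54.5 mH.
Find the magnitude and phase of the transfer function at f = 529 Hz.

Step 1 — Angular frequency: ω = 2π·529 = 3324 rad/s.
Step 2 — Transfer function: H(jω) = jωL/(R + jωL).
Step 3 — Numerator jωL = j·181.1; denominator R + jωL = 50 + j181.1.
Step 4 — H = 0.9292 + j0.2565.
Step 5 — Magnitude: |H| = 0.964 (-0.3 dB); phase: φ = 15.4°.

|H| = 0.964 (-0.3 dB), φ = 15.4°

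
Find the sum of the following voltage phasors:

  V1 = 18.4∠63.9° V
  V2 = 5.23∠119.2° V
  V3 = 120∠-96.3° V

Step 1 — Convert each phasor to rectangular form:
  V1 = 18.4·(cos(63.9°) + j·sin(63.9°)) = 8.095 + j16.52 V
  V2 = 5.23·(cos(119.2°) + j·sin(119.2°)) = -2.552 + j4.565 V
  V3 = 120·(cos(-96.3°) + j·sin(-96.3°)) = -13.17 - j119.3 V
Step 2 — Sum components: V_total = -7.625 - j98.19 V.
Step 3 — Convert to polar: |V_total| = 98.48 V, ∠V_total = -94.4°.

V_total = 98.48∠-94.4° V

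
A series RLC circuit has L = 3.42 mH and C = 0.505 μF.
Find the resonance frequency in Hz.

Step 1 — Resonance condition Im(Z)=0 gives ω₀ = 1/√(LC).
Step 2 — ω₀ = 1/√(0.00342·5.05e-07) = 2.406e+04 rad/s.
Step 3 — f₀ = ω₀/(2π) = 3830 Hz.

f₀ = 3830 Hz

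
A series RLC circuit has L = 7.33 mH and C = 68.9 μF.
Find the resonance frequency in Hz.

Step 1 — Resonance condition Im(Z)=0 gives ω₀ = 1/√(LC).
Step 2 — ω₀ = 1/√(0.00733·6.89e-05) = 1407 rad/s.
Step 3 — f₀ = ω₀/(2π) = 224 Hz.

f₀ = 224 Hz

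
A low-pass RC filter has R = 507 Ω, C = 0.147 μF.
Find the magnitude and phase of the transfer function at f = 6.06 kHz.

Step 1 — Angular frequency: ω = 2π·6060 = 3.808e+04 rad/s.
Step 2 — Transfer function: H(jω) = 1/(1 + jωRC).
Step 3 — Denominator: 1 + jωRC = 1 + j·3.808e+04·507·1.47e-07 = 1 + j2.838.
Step 4 — H = 0.1105 - j0.3135.
Step 5 — Magnitude: |H| = 0.3324 (-9.6 dB); phase: φ = -70.6°.

|H| = 0.3324 (-9.6 dB), φ = -70.6°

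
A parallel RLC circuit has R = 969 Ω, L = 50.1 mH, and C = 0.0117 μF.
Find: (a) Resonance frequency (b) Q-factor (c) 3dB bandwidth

Step 1 — Resonance: ω₀ = 1/√(LC) = 1/√(0.0501·1.17e-08) = 4.13e+04 rad/s.
Step 2 — f₀ = ω₀/(2π) = 6574 Hz.
Step 3 — Parallel Q: Q = R/(ω₀L) = 969/(4.13e+04·0.0501) = 0.4683.
Step 4 — Bandwidth: Δω = ω₀/Q = 8.82e+04 rad/s; BW = Δω/(2π) = 1.404e+04 Hz.

(a) f₀ = 6574 Hz  (b) Q = 0.4683  (c) BW = 1.404e+04 Hz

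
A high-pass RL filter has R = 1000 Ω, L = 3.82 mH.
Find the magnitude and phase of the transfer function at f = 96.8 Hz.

Step 1 — Angular frequency: ω = 2π·96.8 = 608.2 rad/s.
Step 2 — Transfer function: H(jω) = jωL/(R + jωL).
Step 3 — Numerator jωL = j·2.323; denominator R + jωL = 1000 + j2.323.
Step 4 — H = 5.398e-06 + j0.002323.
Step 5 — Magnitude: |H| = 0.002323 (-52.7 dB); phase: φ = 89.9°.

|H| = 0.002323 (-52.7 dB), φ = 89.9°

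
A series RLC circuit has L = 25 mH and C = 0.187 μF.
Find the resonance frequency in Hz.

Step 1 — Resonance condition Im(Z)=0 gives ω₀ = 1/√(LC).
Step 2 — ω₀ = 1/√(0.025·1.87e-07) = 1.463e+04 rad/s.
Step 3 — f₀ = ω₀/(2π) = 2328 Hz.

f₀ = 2328 Hz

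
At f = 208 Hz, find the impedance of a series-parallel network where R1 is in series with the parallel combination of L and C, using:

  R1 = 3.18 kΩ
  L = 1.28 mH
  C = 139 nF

Step 1 — Angular frequency: ω = 2π·f = 2π·208 = 1307 rad/s.
Step 2 — Component impedances:
  R1: Z = R = 3180 Ω
  L: Z = jωL = j·1307·0.00128 = 0 + j1.673 Ω
  C: Z = 1/(jωC) = -j/(ω·C) = 0 - j5505 Ω
Step 3 — Parallel branch: L || C = 1/(1/L + 1/C) = 0 + j1.673 Ω.
Step 4 — Series with R1: Z_total = R1 + (L || C) = 3180 + j1.673 Ω = 3180∠0.0° Ω.

Z = 3180 + j1.673 Ω = 3180∠0.0° Ω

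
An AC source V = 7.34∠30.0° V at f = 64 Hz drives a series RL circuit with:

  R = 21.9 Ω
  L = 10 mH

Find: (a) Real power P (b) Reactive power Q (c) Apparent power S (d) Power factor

Step 1 — Angular frequency: ω = 2π·f = 2π·64 = 402.1 rad/s.
Step 2 — Component impedances:
  R: Z = R = 21.9 Ω
  L: Z = jωL = j·402.1·0.01 = 0 + j4.021 Ω
Step 3 — Series combination: Z_total = R + L = 21.9 + j4.021 Ω = 22.27∠10.4° Ω.
Step 4 — Source phasor: V = 7.34∠30.0° V = 6.357 + j3.67 V.
Step 5 — Current: I = V / Z = 0.3106 + j0.1106 A = 0.3296∠19.6° A.
Step 6 — Complex power: S = V·I* = 2.38 + j0.437 VA.
Step 7 — Real power: P = Re(S) = 2.38 W.
Step 8 — Reactive power: Q = Im(S) = 0.437 VAR.
Step 9 — Apparent power: |S| = 2.42 VA.
Step 10 — Power factor: PF = P/|S| = 0.9836 (lagging).

(a) P = 2.38 W  (b) Q = 0.437 VAR  (c) S = 2.42 VA  (d) PF = 0.9836 (lagging)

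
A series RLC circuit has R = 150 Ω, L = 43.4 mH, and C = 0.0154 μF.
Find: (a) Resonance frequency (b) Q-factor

Step 1 — Resonance condition Im(Z)=0 gives ω₀ = 1/√(LC).
Step 2 — ω₀ = 1/√(0.0434·1.54e-08) = 3.868e+04 rad/s.
Step 3 — f₀ = ω₀/(2π) = 6156 Hz.
Step 4 — Series Q: Q = ω₀L/R = 3.868e+04·0.0434/150 = 11.19.

(a) f₀ = 6156 Hz  (b) Q = 11.19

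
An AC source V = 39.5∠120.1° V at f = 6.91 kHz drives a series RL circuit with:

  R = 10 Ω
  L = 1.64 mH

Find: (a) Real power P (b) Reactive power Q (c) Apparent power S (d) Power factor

Step 1 — Angular frequency: ω = 2π·f = 2π·6910 = 4.342e+04 rad/s.
Step 2 — Component impedances:
  R: Z = R = 10 Ω
  L: Z = jωL = j·4.342e+04·0.00164 = 0 + j71.2 Ω
Step 3 — Series combination: Z_total = R + L = 10 + j71.2 Ω = 71.9∠82.0° Ω.
Step 4 — Source phasor: V = 39.5∠120.1° V = -19.81 + j34.17 V.
Step 5 — Current: I = V / Z = 0.4323 + j0.3389 A = 0.5494∠38.1° A.
Step 6 — Complex power: S = V·I* = 3.018 + j21.49 VA.
Step 7 — Real power: P = Re(S) = 3.018 W.
Step 8 — Reactive power: Q = Im(S) = 21.49 VAR.
Step 9 — Apparent power: |S| = 21.7 VA.
Step 10 — Power factor: PF = P/|S| = 0.1391 (lagging).

(a) P = 3.018 W  (b) Q = 21.49 VAR  (c) S = 21.7 VA  (d) PF = 0.1391 (lagging)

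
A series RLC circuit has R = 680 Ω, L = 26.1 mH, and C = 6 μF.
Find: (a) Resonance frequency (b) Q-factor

Step 1 — Resonance condition Im(Z)=0 gives ω₀ = 1/√(LC).
Step 2 — ω₀ = 1/√(0.0261·6e-06) = 2527 rad/s.
Step 3 — f₀ = ω₀/(2π) = 402.2 Hz.
Step 4 — Series Q: Q = ω₀L/R = 2527·0.0261/680 = 0.09699.

(a) f₀ = 402.2 Hz  (b) Q = 0.09699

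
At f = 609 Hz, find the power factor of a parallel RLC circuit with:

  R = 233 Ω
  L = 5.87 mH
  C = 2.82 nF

Step 1 — Angular frequency: ω = 2π·f = 2π·609 = 3826 rad/s.
Step 2 — Component impedances:
  R: Z = R = 233 Ω
  L: Z = jωL = j·3826·0.00587 = 0 + j22.46 Ω
  C: Z = 1/(jωC) = -j/(ω·C) = 0 - j9.267e+04 Ω
Step 3 — Parallel combination: 1/Z_total = 1/R + 1/L + 1/C; Z_total = 2.146 + j22.26 Ω = 22.36∠84.5° Ω.
Step 4 — Power factor: PF = cos(φ) = Re(Z)/|Z| = 2.1464/22.363 = 0.09598.
Step 5 — Type: Im(Z) = 22.26 ⇒ lagging (phase φ = 84.5°).

PF = 0.09598 (lagging, φ = 84.5°)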